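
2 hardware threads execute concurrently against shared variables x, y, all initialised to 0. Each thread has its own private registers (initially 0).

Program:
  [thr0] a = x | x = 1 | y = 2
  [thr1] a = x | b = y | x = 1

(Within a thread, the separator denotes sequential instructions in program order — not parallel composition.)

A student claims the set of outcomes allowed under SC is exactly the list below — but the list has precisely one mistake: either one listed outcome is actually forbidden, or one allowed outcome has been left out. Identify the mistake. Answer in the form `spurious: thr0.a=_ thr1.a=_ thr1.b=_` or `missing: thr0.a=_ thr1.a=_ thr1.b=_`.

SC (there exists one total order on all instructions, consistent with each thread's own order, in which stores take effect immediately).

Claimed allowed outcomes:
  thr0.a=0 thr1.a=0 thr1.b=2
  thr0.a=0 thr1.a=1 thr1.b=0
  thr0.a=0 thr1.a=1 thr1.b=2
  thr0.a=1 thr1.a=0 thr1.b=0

outcome vector order: (thr0.a,thr1.a,thr1.b)
under SC → 000; 002; 010; 012; 100
SC∖claimed = {000}

missing: thr0.a=0 thr1.a=0 thr1.b=0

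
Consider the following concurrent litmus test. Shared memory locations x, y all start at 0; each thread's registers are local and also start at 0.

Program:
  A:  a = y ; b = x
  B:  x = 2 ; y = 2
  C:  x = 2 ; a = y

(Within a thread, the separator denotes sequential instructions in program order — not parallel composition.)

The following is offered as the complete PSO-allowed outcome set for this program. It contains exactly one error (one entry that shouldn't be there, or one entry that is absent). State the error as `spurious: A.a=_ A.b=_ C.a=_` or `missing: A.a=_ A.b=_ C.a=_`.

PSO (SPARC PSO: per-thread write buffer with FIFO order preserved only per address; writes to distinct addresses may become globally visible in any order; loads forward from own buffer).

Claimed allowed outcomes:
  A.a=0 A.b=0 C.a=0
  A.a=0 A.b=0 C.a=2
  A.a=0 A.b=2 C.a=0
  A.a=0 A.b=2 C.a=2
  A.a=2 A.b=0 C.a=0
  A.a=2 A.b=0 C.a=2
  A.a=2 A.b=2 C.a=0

outcome vector order: (A.a,A.b,C.a)
[PSO] allowed = {000; 002; 020; 022; 200; 202; 220; 222}
PSO∖claimed = {222}

missing: A.a=2 A.b=2 C.a=2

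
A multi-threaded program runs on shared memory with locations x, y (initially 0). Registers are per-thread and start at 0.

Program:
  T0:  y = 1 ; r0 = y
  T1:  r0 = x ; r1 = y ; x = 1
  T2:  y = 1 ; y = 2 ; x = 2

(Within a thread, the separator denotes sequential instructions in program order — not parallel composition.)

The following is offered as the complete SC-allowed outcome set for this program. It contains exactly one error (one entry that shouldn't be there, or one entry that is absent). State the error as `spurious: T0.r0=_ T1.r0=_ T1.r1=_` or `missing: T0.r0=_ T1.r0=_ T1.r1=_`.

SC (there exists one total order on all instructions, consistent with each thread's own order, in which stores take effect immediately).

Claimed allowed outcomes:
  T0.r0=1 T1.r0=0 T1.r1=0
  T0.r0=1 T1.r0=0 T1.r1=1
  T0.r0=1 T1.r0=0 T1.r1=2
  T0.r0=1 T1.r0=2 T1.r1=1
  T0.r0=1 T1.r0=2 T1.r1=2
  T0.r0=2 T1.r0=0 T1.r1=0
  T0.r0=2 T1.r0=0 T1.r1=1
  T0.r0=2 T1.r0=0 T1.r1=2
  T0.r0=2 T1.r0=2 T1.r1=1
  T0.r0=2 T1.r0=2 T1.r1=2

outcome vector order: (T0.r0,T1.r0,T1.r1)
under SC → (1,0,0), (1,0,1), (1,0,2), (1,2,1), (1,2,2), (2,0,0), (2,0,1), (2,0,2), (2,2,2)
claimed∖SC = {(2,2,1)}

spurious: T0.r0=2 T1.r0=2 T1.r1=1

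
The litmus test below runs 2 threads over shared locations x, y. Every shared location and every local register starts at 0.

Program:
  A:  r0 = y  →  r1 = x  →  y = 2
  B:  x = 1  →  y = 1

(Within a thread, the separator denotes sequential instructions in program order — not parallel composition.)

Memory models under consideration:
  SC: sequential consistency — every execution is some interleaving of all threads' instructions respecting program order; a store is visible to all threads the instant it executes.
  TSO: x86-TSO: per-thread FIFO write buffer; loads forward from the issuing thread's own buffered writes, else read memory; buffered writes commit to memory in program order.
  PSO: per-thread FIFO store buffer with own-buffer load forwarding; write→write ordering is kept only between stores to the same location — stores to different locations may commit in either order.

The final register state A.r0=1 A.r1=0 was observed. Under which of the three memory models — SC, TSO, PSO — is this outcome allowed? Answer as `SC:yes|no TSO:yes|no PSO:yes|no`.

SC:no TSO:no PSO:yes

outcome vector order: (A.r0,A.r1)
SC: 3 outcomes — {00 01 11}
TSO: 3 outcomes — {00 01 11}
PSO: 4 outcomes — {00 01 10 11}
target 10 ∈ {PSO}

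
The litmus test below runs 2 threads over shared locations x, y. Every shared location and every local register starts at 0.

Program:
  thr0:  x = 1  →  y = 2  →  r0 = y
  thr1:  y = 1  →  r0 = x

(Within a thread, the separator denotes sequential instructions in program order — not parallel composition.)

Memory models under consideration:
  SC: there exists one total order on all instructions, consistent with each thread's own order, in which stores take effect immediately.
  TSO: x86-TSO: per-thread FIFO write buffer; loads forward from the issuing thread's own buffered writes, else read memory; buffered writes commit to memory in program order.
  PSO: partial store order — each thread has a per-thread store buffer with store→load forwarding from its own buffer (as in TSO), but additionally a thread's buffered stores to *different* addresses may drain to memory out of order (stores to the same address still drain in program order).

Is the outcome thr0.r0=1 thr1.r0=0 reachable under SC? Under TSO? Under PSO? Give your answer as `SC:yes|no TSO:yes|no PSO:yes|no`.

outcome vector order: (thr0.r0,thr1.r0)
[SC] allowed = {(1,1) (2,0) (2,1)}
[TSO] allowed = {(1,0) (1,1) (2,0) (2,1)}
[PSO] allowed = {(1,0) (1,1) (2,0) (2,1)}
target (1,0) ∈ {TSO,PSO}

SC:no TSO:yes PSO:yes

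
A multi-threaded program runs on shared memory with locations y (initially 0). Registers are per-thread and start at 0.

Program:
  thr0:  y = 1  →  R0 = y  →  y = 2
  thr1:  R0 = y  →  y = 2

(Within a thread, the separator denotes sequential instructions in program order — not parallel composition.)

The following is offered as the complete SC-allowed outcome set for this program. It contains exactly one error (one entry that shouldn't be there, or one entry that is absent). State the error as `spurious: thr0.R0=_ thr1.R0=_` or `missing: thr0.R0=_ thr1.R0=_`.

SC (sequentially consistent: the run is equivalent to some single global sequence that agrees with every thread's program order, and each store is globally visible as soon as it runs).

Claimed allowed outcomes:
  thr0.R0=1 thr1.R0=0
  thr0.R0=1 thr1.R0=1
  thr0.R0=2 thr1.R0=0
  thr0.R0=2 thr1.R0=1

outcome vector order: (thr0.R0,thr1.R0)
SC: 5 outcomes — {(1,0) (1,1) (1,2) (2,0) (2,1)}
SC∖claimed = {(1,2)}

missing: thr0.R0=1 thr1.R0=2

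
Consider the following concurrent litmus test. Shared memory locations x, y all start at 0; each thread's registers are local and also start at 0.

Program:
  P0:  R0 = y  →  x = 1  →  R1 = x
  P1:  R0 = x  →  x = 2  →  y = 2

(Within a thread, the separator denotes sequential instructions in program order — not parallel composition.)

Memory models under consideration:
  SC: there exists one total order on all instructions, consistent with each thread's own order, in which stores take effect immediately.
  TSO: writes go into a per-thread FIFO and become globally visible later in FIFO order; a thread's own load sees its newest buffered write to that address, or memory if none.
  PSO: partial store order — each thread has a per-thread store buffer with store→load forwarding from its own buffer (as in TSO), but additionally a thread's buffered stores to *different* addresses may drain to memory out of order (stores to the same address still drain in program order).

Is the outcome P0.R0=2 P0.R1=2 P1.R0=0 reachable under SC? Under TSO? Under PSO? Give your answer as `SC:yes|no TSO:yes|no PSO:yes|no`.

outcome vector order: (P0.R0,P0.R1,P1.R0)
SC: 5 outcomes — {<0 1 0>; <0 1 1>; <0 2 0>; <0 2 1>; <2 1 0>}
TSO: 5 outcomes — {<0 1 0>; <0 1 1>; <0 2 0>; <0 2 1>; <2 1 0>}
PSO: 6 outcomes — {<0 1 0>; <0 1 1>; <0 2 0>; <0 2 1>; <2 1 0>; <2 2 0>}
target <2 2 0> ∈ {PSO}

SC:no TSO:no PSO:yes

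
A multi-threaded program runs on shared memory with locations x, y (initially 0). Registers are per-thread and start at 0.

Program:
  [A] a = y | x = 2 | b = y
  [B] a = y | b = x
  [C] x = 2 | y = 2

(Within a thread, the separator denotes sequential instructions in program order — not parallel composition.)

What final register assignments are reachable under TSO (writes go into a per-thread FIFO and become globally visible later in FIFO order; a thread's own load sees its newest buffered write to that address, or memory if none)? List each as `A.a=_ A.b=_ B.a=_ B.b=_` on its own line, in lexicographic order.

A.a=0 A.b=0 B.a=0 B.b=0
A.a=0 A.b=0 B.a=0 B.b=2
A.a=0 A.b=0 B.a=2 B.b=2
A.a=0 A.b=2 B.a=0 B.b=0
A.a=0 A.b=2 B.a=0 B.b=2
A.a=0 A.b=2 B.a=2 B.b=2
A.a=2 A.b=2 B.a=0 B.b=0
A.a=2 A.b=2 B.a=0 B.b=2
A.a=2 A.b=2 B.a=2 B.b=2

outcome vector order: (A.a,A.b,B.a,B.b)
|TSO outcomes| = 9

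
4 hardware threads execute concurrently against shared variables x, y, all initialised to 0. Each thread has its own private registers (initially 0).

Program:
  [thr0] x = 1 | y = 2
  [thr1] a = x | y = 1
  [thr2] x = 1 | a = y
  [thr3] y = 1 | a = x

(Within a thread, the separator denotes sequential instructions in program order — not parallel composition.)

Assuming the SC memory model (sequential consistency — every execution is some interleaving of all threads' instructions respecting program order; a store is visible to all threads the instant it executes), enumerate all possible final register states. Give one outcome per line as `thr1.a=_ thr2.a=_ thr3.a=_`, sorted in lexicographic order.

thr1.a=0 thr2.a=0 thr3.a=1
thr1.a=0 thr2.a=1 thr3.a=0
thr1.a=0 thr2.a=1 thr3.a=1
thr1.a=0 thr2.a=2 thr3.a=0
thr1.a=0 thr2.a=2 thr3.a=1
thr1.a=1 thr2.a=0 thr3.a=1
thr1.a=1 thr2.a=1 thr3.a=0
thr1.a=1 thr2.a=1 thr3.a=1
thr1.a=1 thr2.a=2 thr3.a=0
thr1.a=1 thr2.a=2 thr3.a=1

outcome vector order: (thr1.a,thr2.a,thr3.a)
|SC outcomes| = 10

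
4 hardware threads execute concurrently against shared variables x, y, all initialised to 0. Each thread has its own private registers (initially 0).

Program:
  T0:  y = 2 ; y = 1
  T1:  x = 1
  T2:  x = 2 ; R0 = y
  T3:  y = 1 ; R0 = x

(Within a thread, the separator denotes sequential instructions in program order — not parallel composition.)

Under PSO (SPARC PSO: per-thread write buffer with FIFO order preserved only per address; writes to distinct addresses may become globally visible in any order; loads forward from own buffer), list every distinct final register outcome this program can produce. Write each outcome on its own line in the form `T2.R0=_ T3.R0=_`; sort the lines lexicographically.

outcome vector order: (T2.R0,T3.R0)
|PSO outcomes| = 9

T2.R0=0 T3.R0=0
T2.R0=0 T3.R0=1
T2.R0=0 T3.R0=2
T2.R0=1 T3.R0=0
T2.R0=1 T3.R0=1
T2.R0=1 T3.R0=2
T2.R0=2 T3.R0=0
T2.R0=2 T3.R0=1
T2.R0=2 T3.R0=2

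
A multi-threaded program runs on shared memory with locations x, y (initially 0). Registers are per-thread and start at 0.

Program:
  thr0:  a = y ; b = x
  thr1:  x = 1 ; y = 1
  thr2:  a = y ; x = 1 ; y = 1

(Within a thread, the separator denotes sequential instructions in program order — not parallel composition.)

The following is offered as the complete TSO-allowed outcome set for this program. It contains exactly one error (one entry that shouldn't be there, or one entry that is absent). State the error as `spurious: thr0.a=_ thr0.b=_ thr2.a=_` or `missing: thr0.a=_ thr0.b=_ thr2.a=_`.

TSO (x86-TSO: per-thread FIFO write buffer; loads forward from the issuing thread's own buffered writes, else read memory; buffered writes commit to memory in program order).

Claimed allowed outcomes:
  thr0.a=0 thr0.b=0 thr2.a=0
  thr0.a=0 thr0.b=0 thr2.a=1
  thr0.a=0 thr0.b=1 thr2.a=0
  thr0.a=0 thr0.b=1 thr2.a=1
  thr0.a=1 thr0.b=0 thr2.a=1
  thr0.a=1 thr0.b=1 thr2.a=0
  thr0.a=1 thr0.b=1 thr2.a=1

outcome vector order: (thr0.a,thr0.b,thr2.a)
TSO: 6 outcomes — {000, 001, 010, 011, 110, 111}
claimed∖TSO = {101}

spurious: thr0.a=1 thr0.b=0 thr2.a=1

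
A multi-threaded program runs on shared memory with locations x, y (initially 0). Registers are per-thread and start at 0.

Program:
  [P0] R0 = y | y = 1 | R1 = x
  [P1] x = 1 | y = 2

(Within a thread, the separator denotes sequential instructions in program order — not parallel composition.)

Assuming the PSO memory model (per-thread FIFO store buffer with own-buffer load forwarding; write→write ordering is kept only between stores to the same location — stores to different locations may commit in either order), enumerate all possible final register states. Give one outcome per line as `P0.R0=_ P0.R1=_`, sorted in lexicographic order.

P0.R0=0 P0.R1=0
P0.R0=0 P0.R1=1
P0.R0=2 P0.R1=0
P0.R0=2 P0.R1=1

outcome vector order: (P0.R0,P0.R1)
|PSO outcomes| = 4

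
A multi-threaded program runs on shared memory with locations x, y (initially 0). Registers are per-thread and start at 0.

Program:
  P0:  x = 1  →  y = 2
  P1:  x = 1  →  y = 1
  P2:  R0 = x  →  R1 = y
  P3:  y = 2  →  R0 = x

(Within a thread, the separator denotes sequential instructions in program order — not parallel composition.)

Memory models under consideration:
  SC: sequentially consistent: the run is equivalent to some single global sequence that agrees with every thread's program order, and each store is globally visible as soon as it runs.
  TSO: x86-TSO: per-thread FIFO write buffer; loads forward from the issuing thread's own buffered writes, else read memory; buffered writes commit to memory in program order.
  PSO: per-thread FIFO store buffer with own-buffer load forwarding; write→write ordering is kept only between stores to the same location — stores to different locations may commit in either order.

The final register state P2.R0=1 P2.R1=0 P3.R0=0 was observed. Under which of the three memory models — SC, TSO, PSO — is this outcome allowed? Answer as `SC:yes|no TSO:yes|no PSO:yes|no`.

SC:no TSO:yes PSO:yes

outcome vector order: (P2.R0,P2.R1,P3.R0)
SC: 11 outcomes — {0/0/0, 0/0/1, 0/1/0, 0/1/1, 0/2/0, 0/2/1, 1/0/1, 1/1/0, 1/1/1, 1/2/0, 1/2/1}
TSO: 12 outcomes — {0/0/0, 0/0/1, 0/1/0, 0/1/1, 0/2/0, 0/2/1, 1/0/0, 1/0/1, 1/1/0, 1/1/1, 1/2/0, 1/2/1}
PSO: 12 outcomes — {0/0/0, 0/0/1, 0/1/0, 0/1/1, 0/2/0, 0/2/1, 1/0/0, 1/0/1, 1/1/0, 1/1/1, 1/2/0, 1/2/1}
target 1/0/0 ∈ {TSO,PSO}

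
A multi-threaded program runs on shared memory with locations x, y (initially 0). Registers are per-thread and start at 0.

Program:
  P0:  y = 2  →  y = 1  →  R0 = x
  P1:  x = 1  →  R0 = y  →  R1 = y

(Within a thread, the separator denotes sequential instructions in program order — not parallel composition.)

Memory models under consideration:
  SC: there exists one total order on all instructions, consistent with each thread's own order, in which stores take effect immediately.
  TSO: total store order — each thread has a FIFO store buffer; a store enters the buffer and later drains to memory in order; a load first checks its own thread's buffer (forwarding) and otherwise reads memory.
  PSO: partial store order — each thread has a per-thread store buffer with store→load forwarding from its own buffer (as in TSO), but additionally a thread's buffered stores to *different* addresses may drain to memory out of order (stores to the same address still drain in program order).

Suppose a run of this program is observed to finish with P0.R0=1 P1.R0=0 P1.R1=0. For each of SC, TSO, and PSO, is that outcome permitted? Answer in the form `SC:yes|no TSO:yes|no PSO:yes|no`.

outcome vector order: (P0.R0,P1.R0,P1.R1)
under SC → 011; 100; 101; 102; 111; 121; 122
under TSO → 000; 001; 002; 011; 021; 022; 100; 101; 102; 111; 121; 122
under PSO → 000; 001; 002; 011; 021; 022; 100; 101; 102; 111; 121; 122
target 100 ∈ {SC,TSO,PSO}

SC:yes TSO:yes PSO:yes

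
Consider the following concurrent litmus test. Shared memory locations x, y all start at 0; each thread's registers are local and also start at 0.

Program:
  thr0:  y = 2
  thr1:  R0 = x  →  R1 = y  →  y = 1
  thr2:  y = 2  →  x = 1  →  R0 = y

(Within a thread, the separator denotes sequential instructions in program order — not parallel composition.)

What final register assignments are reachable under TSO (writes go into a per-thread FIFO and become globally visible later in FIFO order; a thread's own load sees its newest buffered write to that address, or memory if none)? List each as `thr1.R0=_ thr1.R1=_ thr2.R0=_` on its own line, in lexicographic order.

thr1.R0=0 thr1.R1=0 thr2.R0=1
thr1.R0=0 thr1.R1=0 thr2.R0=2
thr1.R0=0 thr1.R1=2 thr2.R0=1
thr1.R0=0 thr1.R1=2 thr2.R0=2
thr1.R0=1 thr1.R1=2 thr2.R0=1
thr1.R0=1 thr1.R1=2 thr2.R0=2

outcome vector order: (thr1.R0,thr1.R1,thr2.R0)
|TSO outcomes| = 6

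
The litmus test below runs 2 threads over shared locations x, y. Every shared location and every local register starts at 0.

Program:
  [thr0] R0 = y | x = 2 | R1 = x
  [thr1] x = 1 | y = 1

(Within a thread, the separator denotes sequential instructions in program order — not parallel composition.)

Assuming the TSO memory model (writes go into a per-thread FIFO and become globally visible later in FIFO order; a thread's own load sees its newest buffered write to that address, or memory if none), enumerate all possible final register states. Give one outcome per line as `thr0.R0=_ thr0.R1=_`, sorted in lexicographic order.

outcome vector order: (thr0.R0,thr0.R1)
|TSO outcomes| = 3

thr0.R0=0 thr0.R1=1
thr0.R0=0 thr0.R1=2
thr0.R0=1 thr0.R1=2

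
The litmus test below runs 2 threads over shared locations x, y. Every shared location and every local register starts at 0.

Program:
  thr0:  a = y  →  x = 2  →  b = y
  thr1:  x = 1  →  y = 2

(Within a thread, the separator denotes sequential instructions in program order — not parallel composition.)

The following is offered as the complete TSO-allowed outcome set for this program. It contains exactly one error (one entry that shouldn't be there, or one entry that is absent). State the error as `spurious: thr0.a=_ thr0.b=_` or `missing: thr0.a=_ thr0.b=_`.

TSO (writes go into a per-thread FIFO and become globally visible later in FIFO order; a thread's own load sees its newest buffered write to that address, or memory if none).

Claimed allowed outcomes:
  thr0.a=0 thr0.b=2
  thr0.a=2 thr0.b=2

missing: thr0.a=0 thr0.b=0

outcome vector order: (thr0.a,thr0.b)
TSO: 3 outcomes — {00, 02, 22}
TSO∖claimed = {00}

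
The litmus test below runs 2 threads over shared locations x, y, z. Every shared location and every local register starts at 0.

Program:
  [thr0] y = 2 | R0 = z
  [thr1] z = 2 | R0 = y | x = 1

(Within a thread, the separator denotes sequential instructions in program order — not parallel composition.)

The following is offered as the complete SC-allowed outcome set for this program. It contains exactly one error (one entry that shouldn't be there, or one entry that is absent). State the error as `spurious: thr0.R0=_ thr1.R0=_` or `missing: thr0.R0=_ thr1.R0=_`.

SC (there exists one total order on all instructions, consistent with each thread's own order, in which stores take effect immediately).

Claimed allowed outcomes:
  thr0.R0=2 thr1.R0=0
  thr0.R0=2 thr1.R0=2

missing: thr0.R0=0 thr1.R0=2

outcome vector order: (thr0.R0,thr1.R0)
SC: 3 outcomes — {0/2; 2/0; 2/2}
SC∖claimed = {0/2}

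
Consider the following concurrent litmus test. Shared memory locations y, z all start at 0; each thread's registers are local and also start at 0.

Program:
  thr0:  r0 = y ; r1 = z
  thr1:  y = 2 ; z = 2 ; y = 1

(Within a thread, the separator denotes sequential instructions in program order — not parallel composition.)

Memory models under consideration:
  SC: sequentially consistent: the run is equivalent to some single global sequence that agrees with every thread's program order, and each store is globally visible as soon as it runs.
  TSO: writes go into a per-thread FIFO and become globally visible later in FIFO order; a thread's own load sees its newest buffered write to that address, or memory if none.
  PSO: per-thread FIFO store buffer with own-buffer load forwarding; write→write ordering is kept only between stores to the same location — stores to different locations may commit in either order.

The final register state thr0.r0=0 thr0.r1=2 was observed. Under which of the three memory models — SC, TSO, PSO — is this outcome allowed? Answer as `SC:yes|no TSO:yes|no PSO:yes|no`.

outcome vector order: (thr0.r0,thr0.r1)
SC: 5 outcomes — {<0 0>, <0 2>, <1 2>, <2 0>, <2 2>}
TSO: 5 outcomes — {<0 0>, <0 2>, <1 2>, <2 0>, <2 2>}
PSO: 6 outcomes — {<0 0>, <0 2>, <1 0>, <1 2>, <2 0>, <2 2>}
target <0 2> ∈ {SC,TSO,PSO}

SC:yes TSO:yes PSO:yes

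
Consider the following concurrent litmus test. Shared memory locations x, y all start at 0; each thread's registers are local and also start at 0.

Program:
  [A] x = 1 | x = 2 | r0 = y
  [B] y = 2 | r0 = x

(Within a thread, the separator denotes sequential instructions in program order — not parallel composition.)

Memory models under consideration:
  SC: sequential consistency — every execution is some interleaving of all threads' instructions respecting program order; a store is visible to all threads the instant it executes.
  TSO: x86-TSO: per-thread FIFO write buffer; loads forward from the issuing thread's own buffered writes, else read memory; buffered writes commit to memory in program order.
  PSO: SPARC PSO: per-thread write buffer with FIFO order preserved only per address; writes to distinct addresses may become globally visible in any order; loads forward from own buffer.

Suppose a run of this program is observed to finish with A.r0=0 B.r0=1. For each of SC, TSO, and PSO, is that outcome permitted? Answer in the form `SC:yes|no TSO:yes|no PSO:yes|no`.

SC:no TSO:yes PSO:yes

outcome vector order: (A.r0,B.r0)
[SC] allowed = {0/2, 2/0, 2/1, 2/2}
[TSO] allowed = {0/0, 0/1, 0/2, 2/0, 2/1, 2/2}
[PSO] allowed = {0/0, 0/1, 0/2, 2/0, 2/1, 2/2}
target 0/1 ∈ {TSO,PSO}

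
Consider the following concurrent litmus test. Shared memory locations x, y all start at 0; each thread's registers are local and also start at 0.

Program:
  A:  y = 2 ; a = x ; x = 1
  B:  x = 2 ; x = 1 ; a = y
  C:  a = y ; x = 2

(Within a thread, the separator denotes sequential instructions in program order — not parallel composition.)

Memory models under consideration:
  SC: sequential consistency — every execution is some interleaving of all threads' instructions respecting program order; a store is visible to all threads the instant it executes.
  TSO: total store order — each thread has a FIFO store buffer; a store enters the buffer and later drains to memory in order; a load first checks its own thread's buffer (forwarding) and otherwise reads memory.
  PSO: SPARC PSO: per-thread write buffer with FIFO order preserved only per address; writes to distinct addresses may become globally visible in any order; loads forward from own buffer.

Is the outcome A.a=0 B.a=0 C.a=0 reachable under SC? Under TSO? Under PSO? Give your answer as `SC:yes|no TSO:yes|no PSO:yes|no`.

outcome vector order: (A.a,B.a,C.a)
SC: 10 outcomes — {(0,2,0); (0,2,2); (1,0,0); (1,0,2); (1,2,0); (1,2,2); (2,0,0); (2,0,2); (2,2,0); (2,2,2)}
TSO: 12 outcomes — {(0,0,0); (0,0,2); (0,2,0); (0,2,2); (1,0,0); (1,0,2); (1,2,0); (1,2,2); (2,0,0); (2,0,2); (2,2,0); (2,2,2)}
PSO: 12 outcomes — {(0,0,0); (0,0,2); (0,2,0); (0,2,2); (1,0,0); (1,0,2); (1,2,0); (1,2,2); (2,0,0); (2,0,2); (2,2,0); (2,2,2)}
target (0,0,0) ∈ {TSO,PSO}

SC:no TSO:yes PSO:yes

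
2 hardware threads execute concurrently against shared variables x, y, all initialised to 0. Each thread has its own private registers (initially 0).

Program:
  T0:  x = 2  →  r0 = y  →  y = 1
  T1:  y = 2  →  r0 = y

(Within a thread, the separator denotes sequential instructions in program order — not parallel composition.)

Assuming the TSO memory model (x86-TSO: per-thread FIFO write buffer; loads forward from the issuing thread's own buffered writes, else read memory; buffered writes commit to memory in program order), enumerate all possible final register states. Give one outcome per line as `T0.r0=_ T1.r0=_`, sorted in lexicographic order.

T0.r0=0 T1.r0=1
T0.r0=0 T1.r0=2
T0.r0=2 T1.r0=1
T0.r0=2 T1.r0=2

outcome vector order: (T0.r0,T1.r0)
|TSO outcomes| = 4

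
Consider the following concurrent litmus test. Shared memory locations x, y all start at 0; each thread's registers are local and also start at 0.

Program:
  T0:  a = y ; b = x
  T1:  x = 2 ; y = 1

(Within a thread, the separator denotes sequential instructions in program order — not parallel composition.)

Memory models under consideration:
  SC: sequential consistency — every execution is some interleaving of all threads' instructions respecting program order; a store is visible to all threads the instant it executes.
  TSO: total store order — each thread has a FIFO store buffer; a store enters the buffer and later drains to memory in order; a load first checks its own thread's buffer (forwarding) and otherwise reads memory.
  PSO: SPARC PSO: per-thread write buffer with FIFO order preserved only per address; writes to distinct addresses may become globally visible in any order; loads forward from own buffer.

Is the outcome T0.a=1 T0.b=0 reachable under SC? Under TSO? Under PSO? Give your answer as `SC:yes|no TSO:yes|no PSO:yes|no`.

SC:no TSO:no PSO:yes

outcome vector order: (T0.a,T0.b)
under SC → <0 0> <0 2> <1 2>
under TSO → <0 0> <0 2> <1 2>
under PSO → <0 0> <0 2> <1 0> <1 2>
target <1 0> ∈ {PSO}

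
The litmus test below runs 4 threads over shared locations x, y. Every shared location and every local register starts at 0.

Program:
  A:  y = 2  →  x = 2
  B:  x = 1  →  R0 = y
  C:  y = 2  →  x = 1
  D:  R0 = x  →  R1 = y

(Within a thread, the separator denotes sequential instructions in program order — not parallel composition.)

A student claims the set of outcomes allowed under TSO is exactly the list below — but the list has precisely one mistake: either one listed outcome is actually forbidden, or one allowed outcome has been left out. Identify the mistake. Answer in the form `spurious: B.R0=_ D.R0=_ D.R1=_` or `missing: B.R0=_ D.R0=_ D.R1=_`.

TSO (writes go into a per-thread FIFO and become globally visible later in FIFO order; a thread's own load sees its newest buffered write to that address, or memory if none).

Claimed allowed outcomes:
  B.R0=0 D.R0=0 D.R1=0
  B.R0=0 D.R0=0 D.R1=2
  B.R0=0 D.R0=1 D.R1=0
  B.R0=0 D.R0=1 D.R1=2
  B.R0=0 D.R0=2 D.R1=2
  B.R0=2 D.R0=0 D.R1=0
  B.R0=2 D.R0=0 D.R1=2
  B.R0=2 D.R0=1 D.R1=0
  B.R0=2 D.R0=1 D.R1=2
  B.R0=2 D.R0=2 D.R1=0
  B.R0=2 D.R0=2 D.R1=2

spurious: B.R0=2 D.R0=2 D.R1=0

outcome vector order: (B.R0,D.R0,D.R1)
TSO (10): (0,0,0), (0,0,2), (0,1,0), (0,1,2), (0,2,2), (2,0,0), (2,0,2), (2,1,0), (2,1,2), (2,2,2)
claimed∖TSO = {(2,2,0)}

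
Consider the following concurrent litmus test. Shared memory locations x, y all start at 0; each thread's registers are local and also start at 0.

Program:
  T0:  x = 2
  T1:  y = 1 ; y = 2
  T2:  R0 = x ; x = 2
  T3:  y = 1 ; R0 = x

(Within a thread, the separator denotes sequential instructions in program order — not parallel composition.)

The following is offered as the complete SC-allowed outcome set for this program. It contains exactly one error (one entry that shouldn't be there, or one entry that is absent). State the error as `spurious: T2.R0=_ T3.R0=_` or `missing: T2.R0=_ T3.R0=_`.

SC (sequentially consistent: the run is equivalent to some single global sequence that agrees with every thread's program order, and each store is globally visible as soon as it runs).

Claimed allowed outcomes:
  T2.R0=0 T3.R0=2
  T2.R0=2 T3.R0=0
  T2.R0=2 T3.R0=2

outcome vector order: (T2.R0,T3.R0)
SC (4): <0 0>, <0 2>, <2 0>, <2 2>
SC∖claimed = {<0 0>}

missing: T2.R0=0 T3.R0=0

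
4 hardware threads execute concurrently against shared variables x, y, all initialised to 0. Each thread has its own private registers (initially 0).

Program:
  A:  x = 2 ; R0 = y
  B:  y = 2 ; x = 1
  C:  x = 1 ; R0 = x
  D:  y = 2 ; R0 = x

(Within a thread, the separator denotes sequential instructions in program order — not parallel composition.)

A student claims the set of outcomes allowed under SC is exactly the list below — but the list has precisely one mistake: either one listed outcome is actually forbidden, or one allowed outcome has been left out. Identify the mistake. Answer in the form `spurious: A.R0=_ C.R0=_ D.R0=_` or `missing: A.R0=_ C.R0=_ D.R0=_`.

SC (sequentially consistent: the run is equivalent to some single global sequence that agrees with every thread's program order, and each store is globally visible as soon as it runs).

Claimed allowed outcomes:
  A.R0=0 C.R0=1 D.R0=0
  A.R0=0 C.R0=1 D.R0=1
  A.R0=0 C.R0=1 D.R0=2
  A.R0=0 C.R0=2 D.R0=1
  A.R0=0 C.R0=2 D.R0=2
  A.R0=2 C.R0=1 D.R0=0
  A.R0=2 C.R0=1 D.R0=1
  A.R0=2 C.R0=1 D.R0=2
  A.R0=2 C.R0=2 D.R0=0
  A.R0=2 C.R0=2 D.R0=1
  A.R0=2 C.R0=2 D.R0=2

outcome vector order: (A.R0,C.R0,D.R0)
SC: 10 outcomes — {<0 1 1>; <0 1 2>; <0 2 1>; <0 2 2>; <2 1 0>; <2 1 1>; <2 1 2>; <2 2 0>; <2 2 1>; <2 2 2>}
claimed∖SC = {<0 1 0>}

spurious: A.R0=0 C.R0=1 D.R0=0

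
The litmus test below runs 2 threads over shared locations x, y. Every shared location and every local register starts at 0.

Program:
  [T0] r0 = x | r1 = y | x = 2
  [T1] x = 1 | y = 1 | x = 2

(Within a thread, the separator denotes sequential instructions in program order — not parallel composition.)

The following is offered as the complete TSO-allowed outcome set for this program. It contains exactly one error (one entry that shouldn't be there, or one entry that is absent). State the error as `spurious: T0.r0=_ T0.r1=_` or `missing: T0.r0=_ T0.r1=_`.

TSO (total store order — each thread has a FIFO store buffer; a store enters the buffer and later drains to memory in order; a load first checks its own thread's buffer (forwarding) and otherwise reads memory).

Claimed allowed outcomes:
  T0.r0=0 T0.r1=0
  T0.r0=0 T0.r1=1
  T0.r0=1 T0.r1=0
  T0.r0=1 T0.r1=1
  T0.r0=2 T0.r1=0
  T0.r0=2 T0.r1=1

spurious: T0.r0=2 T0.r1=0

outcome vector order: (T0.r0,T0.r1)
TSO (5): 00; 01; 10; 11; 21
claimed∖TSO = {20}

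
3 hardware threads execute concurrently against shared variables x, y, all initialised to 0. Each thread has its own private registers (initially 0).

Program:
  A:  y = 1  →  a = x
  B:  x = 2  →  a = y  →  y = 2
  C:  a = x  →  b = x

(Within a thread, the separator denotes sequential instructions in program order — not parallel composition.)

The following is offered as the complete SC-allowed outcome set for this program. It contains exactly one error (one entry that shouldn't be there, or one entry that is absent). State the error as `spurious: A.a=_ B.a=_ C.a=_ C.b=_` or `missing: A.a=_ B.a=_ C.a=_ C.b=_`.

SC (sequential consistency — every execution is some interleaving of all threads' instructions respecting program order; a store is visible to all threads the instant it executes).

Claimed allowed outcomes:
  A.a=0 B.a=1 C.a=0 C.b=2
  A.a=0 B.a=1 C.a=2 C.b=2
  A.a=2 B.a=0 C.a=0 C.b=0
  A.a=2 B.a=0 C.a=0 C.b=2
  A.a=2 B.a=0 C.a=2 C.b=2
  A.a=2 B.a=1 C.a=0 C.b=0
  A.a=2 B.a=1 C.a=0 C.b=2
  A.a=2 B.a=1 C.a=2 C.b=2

outcome vector order: (A.a,B.a,C.a,C.b)
SC: 9 outcomes — {0100 0102 0122 2000 2002 2022 2100 2102 2122}
SC∖claimed = {0100}

missing: A.a=0 B.a=1 C.a=0 C.b=0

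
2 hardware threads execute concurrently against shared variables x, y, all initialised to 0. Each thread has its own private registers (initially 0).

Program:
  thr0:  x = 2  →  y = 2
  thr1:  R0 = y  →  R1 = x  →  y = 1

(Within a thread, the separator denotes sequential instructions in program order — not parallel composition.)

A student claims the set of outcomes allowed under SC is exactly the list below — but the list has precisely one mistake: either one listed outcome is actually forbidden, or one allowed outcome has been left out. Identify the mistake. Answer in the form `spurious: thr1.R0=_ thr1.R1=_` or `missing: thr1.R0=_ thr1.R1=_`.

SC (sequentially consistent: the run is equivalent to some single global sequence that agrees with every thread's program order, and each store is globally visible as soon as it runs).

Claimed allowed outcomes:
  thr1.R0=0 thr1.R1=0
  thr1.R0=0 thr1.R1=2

outcome vector order: (thr1.R0,thr1.R1)
SC (3): (0,0); (0,2); (2,2)
SC∖claimed = {(2,2)}

missing: thr1.R0=2 thr1.R1=2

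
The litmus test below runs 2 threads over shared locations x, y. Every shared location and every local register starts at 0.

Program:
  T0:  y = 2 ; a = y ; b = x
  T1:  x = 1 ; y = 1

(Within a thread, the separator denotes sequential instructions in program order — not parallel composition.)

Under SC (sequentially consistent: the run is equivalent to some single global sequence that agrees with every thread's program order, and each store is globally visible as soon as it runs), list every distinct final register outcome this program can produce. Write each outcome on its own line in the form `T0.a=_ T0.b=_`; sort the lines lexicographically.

T0.a=1 T0.b=1
T0.a=2 T0.b=0
T0.a=2 T0.b=1

outcome vector order: (T0.a,T0.b)
|SC outcomes| = 3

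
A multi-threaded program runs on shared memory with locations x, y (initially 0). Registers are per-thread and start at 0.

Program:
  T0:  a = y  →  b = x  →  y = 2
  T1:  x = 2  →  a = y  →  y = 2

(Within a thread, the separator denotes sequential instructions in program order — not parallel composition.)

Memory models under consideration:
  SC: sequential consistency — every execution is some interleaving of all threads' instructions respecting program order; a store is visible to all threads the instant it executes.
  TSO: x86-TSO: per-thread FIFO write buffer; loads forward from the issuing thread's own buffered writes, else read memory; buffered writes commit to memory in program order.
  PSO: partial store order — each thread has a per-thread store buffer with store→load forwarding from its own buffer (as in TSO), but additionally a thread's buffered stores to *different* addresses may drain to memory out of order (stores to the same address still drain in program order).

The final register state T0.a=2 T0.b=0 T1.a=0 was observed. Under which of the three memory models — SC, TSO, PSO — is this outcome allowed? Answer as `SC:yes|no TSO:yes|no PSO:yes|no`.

outcome vector order: (T0.a,T0.b,T1.a)
[SC] allowed = {(0,0,0), (0,0,2), (0,2,0), (0,2,2), (2,2,0)}
[TSO] allowed = {(0,0,0), (0,0,2), (0,2,0), (0,2,2), (2,2,0)}
[PSO] allowed = {(0,0,0), (0,0,2), (0,2,0), (0,2,2), (2,0,0), (2,2,0)}
target (2,0,0) ∈ {PSO}

SC:no TSO:no PSO:yes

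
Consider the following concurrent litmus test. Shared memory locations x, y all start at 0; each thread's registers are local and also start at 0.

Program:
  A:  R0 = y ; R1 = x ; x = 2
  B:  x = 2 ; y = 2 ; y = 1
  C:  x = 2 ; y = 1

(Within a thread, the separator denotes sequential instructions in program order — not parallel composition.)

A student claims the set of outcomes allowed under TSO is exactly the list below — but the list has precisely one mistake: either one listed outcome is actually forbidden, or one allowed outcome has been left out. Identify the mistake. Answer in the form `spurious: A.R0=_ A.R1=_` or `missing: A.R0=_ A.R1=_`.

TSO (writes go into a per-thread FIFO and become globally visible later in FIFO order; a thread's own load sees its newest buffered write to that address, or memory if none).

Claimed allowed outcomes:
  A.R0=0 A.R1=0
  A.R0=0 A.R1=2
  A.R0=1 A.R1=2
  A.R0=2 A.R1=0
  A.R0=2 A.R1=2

outcome vector order: (A.R0,A.R1)
TSO (4): <0 0>, <0 2>, <1 2>, <2 2>
claimed∖TSO = {<2 0>}

spurious: A.R0=2 A.R1=0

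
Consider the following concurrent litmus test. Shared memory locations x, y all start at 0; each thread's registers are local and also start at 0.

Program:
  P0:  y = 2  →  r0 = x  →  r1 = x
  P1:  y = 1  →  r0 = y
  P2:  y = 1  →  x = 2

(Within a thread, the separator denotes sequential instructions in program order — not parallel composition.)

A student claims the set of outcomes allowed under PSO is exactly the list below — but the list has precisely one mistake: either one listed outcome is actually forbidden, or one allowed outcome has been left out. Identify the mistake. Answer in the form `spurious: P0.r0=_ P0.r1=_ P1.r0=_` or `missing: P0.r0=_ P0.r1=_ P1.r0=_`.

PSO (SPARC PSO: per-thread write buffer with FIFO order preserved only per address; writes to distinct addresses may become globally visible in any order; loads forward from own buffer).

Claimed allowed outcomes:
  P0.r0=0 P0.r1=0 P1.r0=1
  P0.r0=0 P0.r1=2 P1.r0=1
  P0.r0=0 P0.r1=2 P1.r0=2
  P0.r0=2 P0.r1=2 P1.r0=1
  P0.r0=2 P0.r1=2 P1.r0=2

outcome vector order: (P0.r0,P0.r1,P1.r0)
under PSO → 001 002 021 022 221 222
PSO∖claimed = {002}

missing: P0.r0=0 P0.r1=0 P1.r0=2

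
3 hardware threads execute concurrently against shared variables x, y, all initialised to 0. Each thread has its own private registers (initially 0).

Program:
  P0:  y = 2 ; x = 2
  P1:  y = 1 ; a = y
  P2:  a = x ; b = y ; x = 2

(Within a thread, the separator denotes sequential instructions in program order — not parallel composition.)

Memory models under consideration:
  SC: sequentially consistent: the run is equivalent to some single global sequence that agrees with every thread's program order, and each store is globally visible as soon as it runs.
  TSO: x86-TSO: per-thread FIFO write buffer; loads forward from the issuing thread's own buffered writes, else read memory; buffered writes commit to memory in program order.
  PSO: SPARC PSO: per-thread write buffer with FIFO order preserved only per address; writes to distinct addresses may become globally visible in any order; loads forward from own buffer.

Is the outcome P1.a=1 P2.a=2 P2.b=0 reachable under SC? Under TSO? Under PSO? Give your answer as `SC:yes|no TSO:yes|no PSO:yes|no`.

outcome vector order: (P1.a,P2.a,P2.b)
under SC → 1/0/0; 1/0/1; 1/0/2; 1/2/1; 1/2/2; 2/0/0; 2/0/1; 2/0/2; 2/2/2
under TSO → 1/0/0; 1/0/1; 1/0/2; 1/2/1; 1/2/2; 2/0/0; 2/0/1; 2/0/2; 2/2/2
under PSO → 1/0/0; 1/0/1; 1/0/2; 1/2/0; 1/2/1; 1/2/2; 2/0/0; 2/0/1; 2/0/2; 2/2/0; 2/2/1; 2/2/2
target 1/2/0 ∈ {PSO}

SC:no TSO:no PSO:yes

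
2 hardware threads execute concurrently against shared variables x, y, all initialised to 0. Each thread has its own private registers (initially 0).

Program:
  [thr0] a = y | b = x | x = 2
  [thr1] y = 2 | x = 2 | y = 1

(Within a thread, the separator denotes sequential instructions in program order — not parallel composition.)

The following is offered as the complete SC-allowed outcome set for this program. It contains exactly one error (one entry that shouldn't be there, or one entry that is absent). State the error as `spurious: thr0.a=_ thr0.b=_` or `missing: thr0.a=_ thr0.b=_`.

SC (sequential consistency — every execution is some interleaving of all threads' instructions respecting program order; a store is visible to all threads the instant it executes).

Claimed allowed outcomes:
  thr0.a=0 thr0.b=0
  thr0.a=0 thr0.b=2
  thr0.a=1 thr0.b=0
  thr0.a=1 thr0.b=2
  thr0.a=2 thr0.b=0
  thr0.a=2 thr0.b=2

spurious: thr0.a=1 thr0.b=0

outcome vector order: (thr0.a,thr0.b)
[SC] allowed = {<0 0> <0 2> <1 2> <2 0> <2 2>}
claimed∖SC = {<1 0>}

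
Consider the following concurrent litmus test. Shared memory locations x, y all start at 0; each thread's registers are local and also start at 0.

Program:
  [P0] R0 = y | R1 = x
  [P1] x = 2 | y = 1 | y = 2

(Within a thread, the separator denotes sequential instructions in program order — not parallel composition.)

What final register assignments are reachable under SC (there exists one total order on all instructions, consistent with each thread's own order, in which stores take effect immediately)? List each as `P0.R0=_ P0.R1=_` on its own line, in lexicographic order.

outcome vector order: (P0.R0,P0.R1)
|SC outcomes| = 4

P0.R0=0 P0.R1=0
P0.R0=0 P0.R1=2
P0.R0=1 P0.R1=2
P0.R0=2 P0.R1=2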